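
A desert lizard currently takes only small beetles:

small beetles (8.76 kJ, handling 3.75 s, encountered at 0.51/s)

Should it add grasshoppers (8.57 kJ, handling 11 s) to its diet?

No

On small beetles alone, R = ΣλE/(1+Σλh) = 4.468/2.913 = 1.534 kJ/s.
Profitability of grasshoppers: 8.57/11 = 0.7791 kJ/s.
0.7791 < 1.534, so adding grasshoppers would lower the average — exclude it.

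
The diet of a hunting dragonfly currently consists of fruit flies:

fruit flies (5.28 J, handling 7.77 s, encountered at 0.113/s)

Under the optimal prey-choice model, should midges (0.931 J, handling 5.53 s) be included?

No

Intake rate on the current diet: R = (0.113×5.28) / (1 + 0.113×7.77) = 0.5966/1.878 = 0.3177 J/s.
Profitability of midges: 0.931/5.53 = 0.1684 J/s.
Since 0.1684 < R, time spent handling midges is better spent searching.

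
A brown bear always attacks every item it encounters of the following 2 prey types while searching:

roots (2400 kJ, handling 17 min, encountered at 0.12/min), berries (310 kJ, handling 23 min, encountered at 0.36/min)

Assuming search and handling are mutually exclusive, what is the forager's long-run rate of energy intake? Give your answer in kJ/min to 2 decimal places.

35.30 kJ/min

R = (0.12×2400 + 0.36×310) / (1 + 0.12×17 + 0.36×23) = 399.6/11.32 = 35.3 kJ/min.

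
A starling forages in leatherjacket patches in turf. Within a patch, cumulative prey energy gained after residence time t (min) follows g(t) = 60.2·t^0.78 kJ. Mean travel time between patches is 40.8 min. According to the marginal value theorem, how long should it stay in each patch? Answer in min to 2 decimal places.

144.65 min

By the marginal value theorem, leave when the instantaneous gain rate g'(t) equals the habitat-wide average g(t)/(T + t).
g'(t) = 0.78·60.2·t^-0.22. Setting 0.78·60.2·t^-0.22 = 60.2·t^0.78/(40.8+t) gives 0.78(40.8+t) = t, so 0.22·t = 0.78×40.8.
t* = 0.78×40.8/0.22 = 144.7 min.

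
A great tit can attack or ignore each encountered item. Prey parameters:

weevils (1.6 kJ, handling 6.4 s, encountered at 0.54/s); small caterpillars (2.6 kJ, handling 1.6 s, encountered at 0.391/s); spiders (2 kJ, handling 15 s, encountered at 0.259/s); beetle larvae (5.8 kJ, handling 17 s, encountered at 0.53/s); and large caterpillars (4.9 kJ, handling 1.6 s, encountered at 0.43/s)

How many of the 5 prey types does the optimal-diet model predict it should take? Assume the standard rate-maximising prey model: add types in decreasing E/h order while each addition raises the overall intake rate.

2

Rank by E/h (kJ/s): large caterpillars 3.06, small caterpillars 1.62, beetle larvae 0.341, weevils 0.25, spiders 0.133. Include each in turn until the next type's E/h falls below the running intake rate.
Rate on top 1: 1.248. small caterpillars: 1.62 > 1.248 → include.
Rate on top 2: 1.35. beetle larvae: 0.341 < 1.35 → exclude; stop.
Optimal diet: large caterpillars, small caterpillars — 2 of 5 types.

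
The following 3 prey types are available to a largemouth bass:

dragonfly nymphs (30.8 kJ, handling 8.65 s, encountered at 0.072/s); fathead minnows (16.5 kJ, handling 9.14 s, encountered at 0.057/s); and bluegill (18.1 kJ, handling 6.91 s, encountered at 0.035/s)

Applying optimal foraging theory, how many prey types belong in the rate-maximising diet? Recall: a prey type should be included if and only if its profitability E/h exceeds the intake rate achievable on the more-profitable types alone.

Rank by E/h (kJ/s): dragonfly nymphs 3.56, bluegill 2.62, fathead minnows 1.81. Include each in turn until the next type's E/h falls below the running intake rate.
Rate on top 1: 1.367. bluegill: 2.62 > 1.367 → include.
Rate on top 2: 1.529. fathead minnows: 1.81 > 1.529 → include.
Optimal diet: dragonfly nymphs, bluegill, fathead minnows — 3 of 3 types.

3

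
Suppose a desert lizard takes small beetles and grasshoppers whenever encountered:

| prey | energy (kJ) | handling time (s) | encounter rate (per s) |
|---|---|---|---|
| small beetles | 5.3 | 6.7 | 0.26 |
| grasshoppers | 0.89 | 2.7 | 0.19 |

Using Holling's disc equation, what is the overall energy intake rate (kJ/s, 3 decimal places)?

0.475 kJ/s

R = (0.26×5.3 + 0.19×0.89) / (1 + 0.26×6.7 + 0.19×2.7) = 1.547/3.255 = 0.4753 kJ/s.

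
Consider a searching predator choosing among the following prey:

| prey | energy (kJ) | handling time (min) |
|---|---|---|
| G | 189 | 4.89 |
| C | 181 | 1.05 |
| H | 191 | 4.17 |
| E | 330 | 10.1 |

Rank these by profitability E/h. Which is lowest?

E

In descending order of E/h:
C: 181/1.05 = 172 kJ/min
H: 191/4.17 = 45.8 kJ/min
G: 189/4.89 = 38.7 kJ/min
E: 330/10.1 = 32.7 kJ/min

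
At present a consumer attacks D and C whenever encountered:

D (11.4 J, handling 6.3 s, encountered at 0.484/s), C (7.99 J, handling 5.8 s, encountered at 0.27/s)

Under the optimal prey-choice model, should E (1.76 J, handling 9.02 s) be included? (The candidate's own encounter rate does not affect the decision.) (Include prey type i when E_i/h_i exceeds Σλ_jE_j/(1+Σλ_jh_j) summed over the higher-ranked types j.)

No

On D and C alone, R = ΣλE/(1+Σλh) = 7.675/5.615 = 1.367 J/s.
E: E/h = 1.76/9.02 = 0.1951 J/s.
0.1951 < 1.367, so adding E would lower the average — exclude it.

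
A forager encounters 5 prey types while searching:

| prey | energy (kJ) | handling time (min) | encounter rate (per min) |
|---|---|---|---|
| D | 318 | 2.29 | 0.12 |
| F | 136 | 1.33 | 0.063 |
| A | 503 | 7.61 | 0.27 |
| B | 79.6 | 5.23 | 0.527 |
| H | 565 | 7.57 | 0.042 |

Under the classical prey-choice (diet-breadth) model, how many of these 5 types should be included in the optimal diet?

Profitabilities (E/h, kJ/min): D 139, F 102, H 74.6, A 66.1, B 15.2. Add prey in this order while the next type's profitability exceeds the intake rate on those already taken.
Rate on top 1: 29.93. F: 102 > 29.93 → include.
Rate on top 2: 34.39. H: 74.6 > 34.39 → include.
Rate on top 3: 42.03. A: 66.1 > 42.03 → include.
Rate on top 4: 55.28. B: 15.2 < 55.28 → exclude; stop.
Optimal diet: D, F, H, A — 4 of 5 types.

4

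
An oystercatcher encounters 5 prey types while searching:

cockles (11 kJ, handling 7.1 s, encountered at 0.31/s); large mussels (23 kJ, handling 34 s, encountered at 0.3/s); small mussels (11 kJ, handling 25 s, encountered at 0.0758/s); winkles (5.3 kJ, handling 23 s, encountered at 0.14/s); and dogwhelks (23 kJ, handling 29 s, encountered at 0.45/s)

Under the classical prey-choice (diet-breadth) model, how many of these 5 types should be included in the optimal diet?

Profitabilities (E/h, kJ/s): cockles 1.55, dogwhelks 0.793, large mussels 0.676, small mussels 0.44, winkles 0.23. Add prey in this order while the next type's profitability exceeds the intake rate on those already taken.
Rate on top 1: 1.065. dogwhelks: 0.793 < 1.065 → exclude; stop.
Optimal diet: cockles — 1 of 5 types.

1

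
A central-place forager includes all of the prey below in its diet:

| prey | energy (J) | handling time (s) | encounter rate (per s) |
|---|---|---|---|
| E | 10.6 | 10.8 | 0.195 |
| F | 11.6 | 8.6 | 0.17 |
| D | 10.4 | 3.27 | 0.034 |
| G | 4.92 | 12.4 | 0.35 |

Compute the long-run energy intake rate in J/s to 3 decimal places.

0.678 J/s

R = (0.195×10.6 + 0.17×11.6 + 0.034×10.4 + 0.35×4.92) / (1 + 0.195×10.8 + 0.17×8.6 + 0.034×3.27 + 0.35×12.4) = 6.115/9.019 = 0.678 J/s.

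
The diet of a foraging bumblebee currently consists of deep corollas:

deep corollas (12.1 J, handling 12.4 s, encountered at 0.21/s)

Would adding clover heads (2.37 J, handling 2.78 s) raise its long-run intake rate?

Current rate: (0.21×12.1)/(1 + 0.21×12.4) = 0.705 J/s.
clover heads: E/h = 2.37/2.78 = 0.8525 J/s.
Since 0.8525 > R, including clover heads increases the long-run rate.

Yes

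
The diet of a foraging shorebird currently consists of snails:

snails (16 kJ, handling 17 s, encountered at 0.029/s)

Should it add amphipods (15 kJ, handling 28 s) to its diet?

Yes

Intake rate on the current diet: R = (0.029×16) / (1 + 0.029×17) = 0.464/1.493 = 0.3108 kJ/s.
Profitability of amphipods: 15/28 = 0.5357 kJ/s.
Since 0.5357 > R, including amphipods increases the long-run rate.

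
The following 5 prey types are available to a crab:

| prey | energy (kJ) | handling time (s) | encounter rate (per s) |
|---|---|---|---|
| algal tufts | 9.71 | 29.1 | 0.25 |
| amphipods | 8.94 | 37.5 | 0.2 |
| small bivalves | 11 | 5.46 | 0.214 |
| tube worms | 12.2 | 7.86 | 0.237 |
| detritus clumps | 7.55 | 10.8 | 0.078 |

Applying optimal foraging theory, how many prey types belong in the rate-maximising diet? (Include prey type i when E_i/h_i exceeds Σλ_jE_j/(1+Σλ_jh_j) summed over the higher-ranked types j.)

Rank by E/h (kJ/s): small bivalves 2.01, tube worms 1.55, detritus clumps 0.699, algal tufts 0.334, amphipods 0.238. Include each in turn until the next type's E/h falls below the running intake rate.
Rate on top 1: 1.086. tube worms: 1.55 > 1.086 → include.
Rate on top 2: 1.301. detritus clumps: 0.699 < 1.301 → exclude; stop.
Optimal diet: small bivalves, tube worms — 2 of 5 types.

2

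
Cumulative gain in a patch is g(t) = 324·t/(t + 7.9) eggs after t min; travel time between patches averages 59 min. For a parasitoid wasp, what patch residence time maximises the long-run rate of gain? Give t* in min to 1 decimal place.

Maximise g(t)/(T+t): set derivative to zero → g'(t)(T+t) = g(t).
g'(t) = 324·7.9/(t + 7.9)². Setting 324·7.9/(t+7.9)² = 324t/[(t+7.9)(59+t)] gives 7.9(59+t) = t(t+7.9), so t² = 7.9×59 = 466.1.
t* = √466.1 = 21.59 min.

21.6 min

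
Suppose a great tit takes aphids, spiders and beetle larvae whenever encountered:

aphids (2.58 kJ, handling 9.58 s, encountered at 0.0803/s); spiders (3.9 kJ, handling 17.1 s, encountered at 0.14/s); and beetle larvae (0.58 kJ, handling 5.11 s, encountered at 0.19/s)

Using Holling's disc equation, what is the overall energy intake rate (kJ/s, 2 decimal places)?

R = Σλ_iE_i / (1 + Σλ_ih_i)
Numerator: 0.0803×2.58 + 0.14×3.9 + 0.19×0.58 = 0.8634
Denominator: 1 + 0.0803×9.58 + 0.14×17.1 + 0.19×5.11 = 5.134
R = 0.8634/5.134 = 0.1682 kJ/s

0.17 kJ/s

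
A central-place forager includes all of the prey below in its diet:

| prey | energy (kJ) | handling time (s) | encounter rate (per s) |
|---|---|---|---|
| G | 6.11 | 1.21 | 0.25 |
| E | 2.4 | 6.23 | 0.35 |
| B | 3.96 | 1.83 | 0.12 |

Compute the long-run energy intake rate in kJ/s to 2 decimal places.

0.77 kJ/s

R = Σλ_iE_i / (1 + Σλ_ih_i)
Numerator: 0.25×6.11 + 0.35×2.4 + 0.12×3.96 = 2.843
Denominator: 1 + 0.25×1.21 + 0.35×6.23 + 0.12×1.83 = 3.703
R = 2.843/3.703 = 0.7678 kJ/s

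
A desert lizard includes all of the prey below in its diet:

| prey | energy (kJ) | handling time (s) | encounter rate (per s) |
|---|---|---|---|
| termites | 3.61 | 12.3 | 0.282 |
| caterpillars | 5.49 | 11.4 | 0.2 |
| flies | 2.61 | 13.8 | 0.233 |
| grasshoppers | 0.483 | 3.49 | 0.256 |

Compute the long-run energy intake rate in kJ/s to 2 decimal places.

R = (0.282×3.61 + 0.2×5.49 + 0.233×2.61 + 0.256×0.483) / (1 + 0.282×12.3 + 0.2×11.4 + 0.233×13.8 + 0.256×3.49) = 2.848/10.86 = 0.2623 kJ/s.

0.26 kJ/s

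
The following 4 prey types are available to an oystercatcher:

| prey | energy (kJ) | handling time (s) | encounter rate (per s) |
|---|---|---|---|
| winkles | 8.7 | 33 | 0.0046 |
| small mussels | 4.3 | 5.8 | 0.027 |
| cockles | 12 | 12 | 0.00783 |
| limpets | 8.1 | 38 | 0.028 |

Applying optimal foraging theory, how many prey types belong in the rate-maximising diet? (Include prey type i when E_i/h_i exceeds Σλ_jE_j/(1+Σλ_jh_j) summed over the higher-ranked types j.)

Profitabilities (E/h, kJ/s): cockles 1, small mussels 0.741, winkles 0.264, limpets 0.213. Add prey in this order while the next type's profitability exceeds the intake rate on those already taken.
Rate on top 1: 0.08589. small mussels: 0.741 > 0.08589 → include.
Rate on top 2: 0.168. winkles: 0.264 > 0.168 → include.
Rate on top 3: 0.1783. limpets: 0.213 > 0.1783 → include.
Optimal diet: cockles, small mussels, winkles, limpets — 4 of 4 types.

4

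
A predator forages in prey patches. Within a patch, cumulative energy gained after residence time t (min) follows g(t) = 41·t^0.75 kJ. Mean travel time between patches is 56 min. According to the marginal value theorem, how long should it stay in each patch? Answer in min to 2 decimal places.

By the marginal value theorem, leave when the instantaneous gain rate g'(t) equals the habitat-wide average g(t)/(T + t).
g'(t) = 0.75·41·t^-0.25. Setting 0.75·41·t^-0.25 = 41·t^0.75/(56+t) gives 0.75(56+t) = t, so 0.25·t = 0.75×56.
t* = 0.75×56/0.25 = 168 min.

168.00 min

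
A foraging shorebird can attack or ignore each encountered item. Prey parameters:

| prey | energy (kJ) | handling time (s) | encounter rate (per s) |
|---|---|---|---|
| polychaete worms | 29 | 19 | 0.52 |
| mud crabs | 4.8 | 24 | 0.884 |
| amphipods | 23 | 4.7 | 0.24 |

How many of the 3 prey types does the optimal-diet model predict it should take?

1

Profitabilities (E/h, kJ/s): amphipods 4.89, polychaete worms 1.53, mud crabs 0.2. Add prey in this order while the next type's profitability exceeds the intake rate on those already taken.
Rate on top 1: 2.594. polychaete worms: 1.53 < 2.594 → exclude; stop.
Optimal diet: amphipods — 1 of 3 types.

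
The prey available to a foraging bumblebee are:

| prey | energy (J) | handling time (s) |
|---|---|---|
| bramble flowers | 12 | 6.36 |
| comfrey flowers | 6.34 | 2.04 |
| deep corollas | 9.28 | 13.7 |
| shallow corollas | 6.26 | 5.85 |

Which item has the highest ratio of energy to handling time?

comfrey flowers

In descending order of E/h:
comfrey flowers: 6.34/2.04 = 3.11 J/s
bramble flowers: 12/6.36 = 1.89 J/s
shallow corollas: 6.26/5.85 = 1.07 J/s
deep corollas: 9.28/13.7 = 0.677 J/s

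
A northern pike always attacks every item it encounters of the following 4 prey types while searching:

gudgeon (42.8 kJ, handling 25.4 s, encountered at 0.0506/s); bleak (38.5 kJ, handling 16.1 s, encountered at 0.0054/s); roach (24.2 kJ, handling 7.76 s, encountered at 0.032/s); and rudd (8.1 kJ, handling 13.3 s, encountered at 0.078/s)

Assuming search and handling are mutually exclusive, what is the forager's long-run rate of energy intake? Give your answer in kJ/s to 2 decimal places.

Energy encountered per unit search time: 0.0506×42.8 + 0.0054×38.5 + 0.032×24.2 + 0.078×8.1 = 3.78 kJ/s.
Handling time per unit search time: 0.0506×25.4 + 0.0054×16.1 + 0.032×7.76 + 0.078×13.3 = 2.658.
Rate = 3.78/(1 + 2.658) = 1.033 kJ/s.

1.03 kJ/s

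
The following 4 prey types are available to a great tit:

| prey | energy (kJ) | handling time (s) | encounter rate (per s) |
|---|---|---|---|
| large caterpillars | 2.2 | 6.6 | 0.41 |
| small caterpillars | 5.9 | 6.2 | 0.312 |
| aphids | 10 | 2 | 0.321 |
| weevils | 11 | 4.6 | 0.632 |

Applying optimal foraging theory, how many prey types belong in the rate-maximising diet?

E/h in descending order: aphids 5, weevils 2.39, small caterpillars 0.952, large caterpillars 0.333 kJ/s. The optimal diet is the largest prefix of this list for which every included type satisfies E_i/h_i > R on the types above it.
Rate on top 1: 1.955. weevils: 2.39 > 1.955 → include.
Rate on top 2: 2.234. small caterpillars: 0.952 < 2.234 → exclude; stop.
Optimal diet: aphids, weevils — 2 of 4 types.

2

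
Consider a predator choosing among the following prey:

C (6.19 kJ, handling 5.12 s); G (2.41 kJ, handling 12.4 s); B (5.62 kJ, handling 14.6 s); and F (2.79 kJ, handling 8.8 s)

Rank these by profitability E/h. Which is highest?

Profitability E/h (kJ/s): C = 6.19/5.12 = 1.21, G = 2.41/12.4 = 0.194, B = 5.62/14.6 = 0.385, F = 2.79/8.8 = 0.317.
Ranked: C > B > F > G.

C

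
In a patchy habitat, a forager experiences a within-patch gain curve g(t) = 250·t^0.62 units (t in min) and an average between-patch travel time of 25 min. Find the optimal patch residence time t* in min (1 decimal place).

40.8 min

Optimal t* satisfies g'(t*) = g(t*)/(T + t*).
g'(t) = 0.62·250·t^-0.38. Setting 0.62·250·t^-0.38 = 250·t^0.62/(25+t) gives 0.62(25+t) = t, so 0.38·t = 0.62×25.
t* = 0.62×25/0.38 = 40.79 min.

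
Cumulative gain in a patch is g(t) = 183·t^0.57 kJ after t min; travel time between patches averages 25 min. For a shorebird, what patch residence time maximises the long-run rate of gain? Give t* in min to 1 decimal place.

Optimal t* satisfies g'(t*) = g(t*)/(T + t*).
g'(t) = 0.57·183·t^-0.43. Setting 0.57·183·t^-0.43 = 183·t^0.57/(25+t) gives 0.57(25+t) = t, so 0.43·t = 0.57×25.
t* = 0.57×25/0.43 = 33.14 min.

33.1 min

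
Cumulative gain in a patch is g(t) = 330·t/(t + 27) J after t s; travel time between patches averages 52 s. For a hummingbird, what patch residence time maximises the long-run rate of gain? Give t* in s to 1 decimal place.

37.5 s

By the marginal value theorem, leave when the instantaneous gain rate g'(t) equals the habitat-wide average g(t)/(T + t).
g'(t) = 330·27/(t + 27)². Setting 330·27/(t+27)² = 330t/[(t+27)(52+t)] gives 27(52+t) = t(t+27), so t² = 27×52 = 1404.
t* = √1404 = 37.47 s.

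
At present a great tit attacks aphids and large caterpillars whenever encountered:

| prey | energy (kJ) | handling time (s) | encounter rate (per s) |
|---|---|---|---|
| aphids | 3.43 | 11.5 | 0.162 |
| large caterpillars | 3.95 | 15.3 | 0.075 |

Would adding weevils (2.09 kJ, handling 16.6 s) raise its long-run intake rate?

Current rate: (0.162×3.43 + 0.075×3.95)/(1 + 0.162×11.5 + 0.075×15.3) = 0.2124 kJ/s.
Profitability of weevils: 2.09/16.6 = 0.1259 kJ/s.
0.1259 < 0.2124, so adding weevils would lower the average — exclude it.

No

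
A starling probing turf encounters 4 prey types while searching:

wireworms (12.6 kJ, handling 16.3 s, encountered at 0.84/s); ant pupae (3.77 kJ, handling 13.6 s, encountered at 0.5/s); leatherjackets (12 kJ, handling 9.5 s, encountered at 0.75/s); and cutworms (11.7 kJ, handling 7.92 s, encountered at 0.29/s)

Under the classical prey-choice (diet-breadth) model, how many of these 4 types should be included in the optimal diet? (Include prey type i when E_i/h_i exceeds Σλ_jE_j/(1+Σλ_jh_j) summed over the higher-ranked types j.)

2

Rank by E/h (kJ/s): cutworms 1.48, leatherjackets 1.26, wireworms 0.773, ant pupae 0.277. Include each in turn until the next type's E/h falls below the running intake rate.
Rate on top 1: 1.029. leatherjackets: 1.26 > 1.029 → include.
Rate on top 2: 1.189. wireworms: 0.773 < 1.189 → exclude; stop.
Optimal diet: cutworms, leatherjackets — 2 of 4 types.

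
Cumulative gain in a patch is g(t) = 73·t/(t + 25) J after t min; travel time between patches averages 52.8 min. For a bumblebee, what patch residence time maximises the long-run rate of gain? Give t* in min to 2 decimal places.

Maximise g(t)/(T+t): set derivative to zero → g'(t)(T+t) = g(t).
g'(t) = 73·25/(t + 25)². Setting 73·25/(t+25)² = 73t/[(t+25)(52.8+t)] gives 25(52.8+t) = t(t+25), so t² = 25×52.8 = 1320.
t* = √1320 = 36.33 min.

36.33 min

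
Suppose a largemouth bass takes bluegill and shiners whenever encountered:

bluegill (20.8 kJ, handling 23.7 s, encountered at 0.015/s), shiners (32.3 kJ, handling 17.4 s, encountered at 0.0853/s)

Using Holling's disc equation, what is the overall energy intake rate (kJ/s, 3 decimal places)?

1.080 kJ/s

R = (0.015×20.8 + 0.0853×32.3) / (1 + 0.015×23.7 + 0.0853×17.4) = 3.067/2.84 = 1.08 kJ/s.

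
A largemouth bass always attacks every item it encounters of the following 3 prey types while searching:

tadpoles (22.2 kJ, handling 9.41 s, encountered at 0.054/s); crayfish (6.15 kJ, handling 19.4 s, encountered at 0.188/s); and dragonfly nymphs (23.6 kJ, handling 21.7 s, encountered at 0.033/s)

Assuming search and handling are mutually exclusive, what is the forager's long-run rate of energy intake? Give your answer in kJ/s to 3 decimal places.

Energy encountered per unit search time: 0.054×22.2 + 0.188×6.15 + 0.033×23.6 = 3.134 kJ/s.
Handling time per unit search time: 0.054×9.41 + 0.188×19.4 + 0.033×21.7 = 4.871.
Rate = 3.134/(1 + 4.871) = 0.5337 kJ/s.

0.534 kJ/s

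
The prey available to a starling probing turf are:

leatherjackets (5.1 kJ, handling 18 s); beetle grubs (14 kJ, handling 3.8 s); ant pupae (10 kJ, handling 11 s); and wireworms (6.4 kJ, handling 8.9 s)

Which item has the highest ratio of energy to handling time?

beetle grubs

Profitability E/h (kJ/s): leatherjackets = 5.1/18 = 0.283, beetle grubs = 14/3.8 = 3.68, ant pupae = 10/11 = 0.909, wireworms = 6.4/8.9 = 0.719.
Ranked: beetle grubs > ant pupae > wireworms > leatherjackets.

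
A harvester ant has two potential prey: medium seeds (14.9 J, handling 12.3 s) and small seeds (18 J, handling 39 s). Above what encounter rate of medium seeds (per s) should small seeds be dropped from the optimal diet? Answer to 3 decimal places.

At the threshold, the rate on medium seeds alone equals the profitability of small seeds: λ·14.9/(1 + λ·12.3) = 18/39 = 0.4615.
Rearranging, λ(14.9 − 0.4615×12.3) = 0.4615, so λ = 0.4615/9.223 = 0.05004 per s.

0.050 per s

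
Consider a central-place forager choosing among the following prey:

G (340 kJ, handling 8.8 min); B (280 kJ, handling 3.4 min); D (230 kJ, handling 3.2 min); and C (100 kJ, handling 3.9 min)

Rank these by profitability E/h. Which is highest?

B

In descending order of E/h:
B: 280/3.4 = 82.4 kJ/min
D: 230/3.2 = 71.9 kJ/min
G: 340/8.8 = 38.6 kJ/min
C: 100/3.9 = 25.6 kJ/min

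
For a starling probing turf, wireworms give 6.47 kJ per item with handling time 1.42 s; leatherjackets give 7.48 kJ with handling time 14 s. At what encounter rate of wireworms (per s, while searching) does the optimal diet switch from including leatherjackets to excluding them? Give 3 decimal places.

The zero-one rule: include leatherjackets iff E₂/h₂ > λE₁/(1+λh₁). Equality gives the switch point.
λE₁h₂ = E₂ + λE₂h₁ ⇒ λ = E₂/(E₁h₂ − E₂h₁) = 7.48/(90.58 − 10.62) = 0.09355 per s.

0.094 per s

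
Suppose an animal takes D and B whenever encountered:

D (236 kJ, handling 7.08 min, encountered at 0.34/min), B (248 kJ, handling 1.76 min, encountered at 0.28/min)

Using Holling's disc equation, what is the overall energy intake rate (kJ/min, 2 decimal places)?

R = Σλ_iE_i / (1 + Σλ_ih_i)
Numerator: 0.34×236 + 0.28×248 = 149.7
Denominator: 1 + 0.34×7.08 + 0.28×1.76 = 3.9
R = 149.7/3.9 = 38.38 kJ/min

38.38 kJ/min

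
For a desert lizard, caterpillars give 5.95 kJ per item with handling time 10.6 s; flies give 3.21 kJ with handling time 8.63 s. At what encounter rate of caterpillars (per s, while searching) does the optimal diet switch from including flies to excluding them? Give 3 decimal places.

0.185 per s

At the threshold, the rate on caterpillars alone equals the profitability of flies: λ·5.95/(1 + λ·10.6) = 3.21/8.63 = 0.372.
Rearranging, λ(5.95 − 0.372×10.6) = 0.372, so λ = 0.372/2.007 = 0.1853 per s.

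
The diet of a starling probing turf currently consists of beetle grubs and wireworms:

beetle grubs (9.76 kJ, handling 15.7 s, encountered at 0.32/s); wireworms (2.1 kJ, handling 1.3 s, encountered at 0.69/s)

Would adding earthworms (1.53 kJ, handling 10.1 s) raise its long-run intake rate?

Intake rate on the current diet: R = (0.32×9.76 + 0.69×2.1) / (1 + 0.32×15.7 + 0.69×1.3) = 4.572/6.921 = 0.6606 kJ/s.
earthworms: E/h = 1.53/10.1 = 0.1515 kJ/s.
Since 0.1515 < R, time spent handling earthworms is better spent searching.

No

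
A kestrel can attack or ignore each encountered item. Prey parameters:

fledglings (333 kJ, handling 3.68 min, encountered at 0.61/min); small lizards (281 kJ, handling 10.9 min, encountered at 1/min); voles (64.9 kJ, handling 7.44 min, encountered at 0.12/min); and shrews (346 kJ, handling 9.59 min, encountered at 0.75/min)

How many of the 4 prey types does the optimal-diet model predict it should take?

1

Profitabilities (E/h, kJ/min): fledglings 90.5, shrews 36.1, small lizards 25.8, voles 8.72. Add prey in this order while the next type's profitability exceeds the intake rate on those already taken.
Rate on top 1: 62.6. shrews: 36.1 < 62.6 → exclude; stop.
Optimal diet: fledglings — 1 of 4 types.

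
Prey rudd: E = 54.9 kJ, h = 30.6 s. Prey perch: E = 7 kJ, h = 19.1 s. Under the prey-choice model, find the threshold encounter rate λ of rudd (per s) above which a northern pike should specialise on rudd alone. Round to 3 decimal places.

The zero-one rule: include perch iff E₂/h₂ > λE₁/(1+λh₁). Equality gives the switch point.
λE₁h₂ = E₂ + λE₂h₁ ⇒ λ = E₂/(E₁h₂ − E₂h₁) = 7/(1049 − 214.2) = 0.008389 per s.

0.008 per s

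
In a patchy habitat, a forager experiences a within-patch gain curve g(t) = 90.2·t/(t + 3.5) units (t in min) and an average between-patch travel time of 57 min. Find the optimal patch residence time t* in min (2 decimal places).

By the marginal value theorem, leave when the instantaneous gain rate g'(t) equals the habitat-wide average g(t)/(T + t).
g'(t) = 90.2·3.5/(t + 3.5)². Setting 90.2·3.5/(t+3.5)² = 90.2t/[(t+3.5)(57+t)] gives 3.5(57+t) = t(t+3.5), so t² = 3.5×57 = 199.5.
t* = √199.5 = 14.12 min.

14.12 min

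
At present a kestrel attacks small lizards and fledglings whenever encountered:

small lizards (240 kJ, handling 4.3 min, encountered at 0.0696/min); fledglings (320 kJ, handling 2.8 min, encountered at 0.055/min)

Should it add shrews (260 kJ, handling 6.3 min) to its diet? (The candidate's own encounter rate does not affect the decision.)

Intake rate on the current diet: R = (0.0696×240 + 0.055×320) / (1 + 0.0696×4.3 + 0.055×2.8) = 34.3/1.453 = 23.6 kJ/min.
Profitability of shrews: 260/6.3 = 41.27 kJ/min.
41.27 > 23.6, so adding shrews raises the average — include it.

Yes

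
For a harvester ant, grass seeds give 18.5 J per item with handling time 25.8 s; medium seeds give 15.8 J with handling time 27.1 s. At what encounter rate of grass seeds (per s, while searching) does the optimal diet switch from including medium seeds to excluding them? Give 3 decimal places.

0.169 per s

The zero-one rule: include medium seeds iff E₂/h₂ > λE₁/(1+λh₁). Equality gives the switch point.
λE₁h₂ = E₂ + λE₂h₁ ⇒ λ = E₂/(E₁h₂ − E₂h₁) = 15.8/(501.4 − 407.6) = 0.1686 per s.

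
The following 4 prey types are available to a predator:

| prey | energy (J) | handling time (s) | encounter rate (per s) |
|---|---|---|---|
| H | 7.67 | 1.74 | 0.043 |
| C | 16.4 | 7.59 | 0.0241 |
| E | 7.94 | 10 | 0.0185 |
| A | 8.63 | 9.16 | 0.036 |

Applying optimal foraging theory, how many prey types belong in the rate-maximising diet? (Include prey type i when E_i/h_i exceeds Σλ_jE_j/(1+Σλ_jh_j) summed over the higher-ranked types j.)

Rank by E/h (J/s): H 4.41, C 2.16, A 0.942, E 0.794. Include each in turn until the next type's E/h falls below the running intake rate.
Rate on top 1: 0.3069. C: 2.16 > 0.3069 → include.
Rate on top 2: 0.5765. A: 0.942 > 0.5765 → include.
Rate on top 3: 0.6524. E: 0.794 > 0.6524 → include.
Optimal diet: H, C, A, E — 4 of 4 types.

4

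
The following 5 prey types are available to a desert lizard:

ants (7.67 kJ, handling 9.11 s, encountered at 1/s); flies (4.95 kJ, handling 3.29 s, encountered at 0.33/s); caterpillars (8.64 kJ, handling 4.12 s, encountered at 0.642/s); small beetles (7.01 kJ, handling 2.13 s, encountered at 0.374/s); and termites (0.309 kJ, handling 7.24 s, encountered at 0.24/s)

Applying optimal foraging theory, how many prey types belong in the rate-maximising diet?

Profitabilities (E/h, kJ/s): small beetles 3.29, caterpillars 2.1, flies 1.5, ants 0.842, termites 0.0427. Add prey in this order while the next type's profitability exceeds the intake rate on those already taken.
Rate on top 1: 1.459. caterpillars: 2.1 > 1.459 → include.
Rate on top 2: 1.839. flies: 1.5 < 1.839 → exclude; stop.
Optimal diet: small beetles, caterpillars — 2 of 5 types.

2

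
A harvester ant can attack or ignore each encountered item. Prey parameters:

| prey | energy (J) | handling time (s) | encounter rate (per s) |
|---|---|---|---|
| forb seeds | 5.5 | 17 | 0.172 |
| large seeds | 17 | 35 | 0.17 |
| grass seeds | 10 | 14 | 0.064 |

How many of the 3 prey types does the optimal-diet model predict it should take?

Profitabilities (E/h, J/s): grass seeds 0.714, large seeds 0.486, forb seeds 0.324. Add prey in this order while the next type's profitability exceeds the intake rate on those already taken.
Rate on top 1: 0.3376. large seeds: 0.486 > 0.3376 → include.
Rate on top 2: 0.4499. forb seeds: 0.324 < 0.4499 → exclude; stop.
Optimal diet: grass seeds, large seeds — 2 of 3 types.

2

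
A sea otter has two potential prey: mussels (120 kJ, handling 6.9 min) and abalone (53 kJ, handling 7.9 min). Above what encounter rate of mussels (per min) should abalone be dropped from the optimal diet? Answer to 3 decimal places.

0.091 per min

At the threshold, the rate on mussels alone equals the profitability of abalone: λ·120/(1 + λ·6.9) = 53/7.9 = 6.709.
Rearranging, λ(120 − 6.709×6.9) = 6.709, so λ = 6.709/73.71 = 0.09102 per min.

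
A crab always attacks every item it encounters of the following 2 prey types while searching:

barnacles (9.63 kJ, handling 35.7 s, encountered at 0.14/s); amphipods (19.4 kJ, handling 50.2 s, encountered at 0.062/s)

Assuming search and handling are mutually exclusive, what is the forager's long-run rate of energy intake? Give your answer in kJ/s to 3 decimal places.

R = (0.14×9.63 + 0.062×19.4) / (1 + 0.14×35.7 + 0.062×50.2) = 2.551/9.11 = 0.28 kJ/s.

0.280 kJ/s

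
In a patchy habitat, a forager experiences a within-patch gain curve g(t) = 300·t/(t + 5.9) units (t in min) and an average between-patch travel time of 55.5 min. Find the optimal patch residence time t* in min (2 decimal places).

By the marginal value theorem, leave when the instantaneous gain rate g'(t) equals the habitat-wide average g(t)/(T + t).
g'(t) = 300·5.9/(t + 5.9)². Setting 300·5.9/(t+5.9)² = 300t/[(t+5.9)(55.5+t)] gives 5.9(55.5+t) = t(t+5.9), so t² = 5.9×55.5 = 327.5.
t* = √327.5 = 18.1 min.

18.10 min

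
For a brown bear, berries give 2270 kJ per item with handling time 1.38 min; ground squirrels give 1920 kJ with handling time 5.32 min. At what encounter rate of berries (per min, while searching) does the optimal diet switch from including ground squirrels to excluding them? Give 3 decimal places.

The zero-one rule: include ground squirrels iff E₂/h₂ > λE₁/(1+λh₁). Equality gives the switch point.
λE₁h₂ = E₂ + λE₂h₁ ⇒ λ = E₂/(E₁h₂ − E₂h₁) = 1920/(1.208e+04 − 2650) = 0.2037 per min.

0.204 per min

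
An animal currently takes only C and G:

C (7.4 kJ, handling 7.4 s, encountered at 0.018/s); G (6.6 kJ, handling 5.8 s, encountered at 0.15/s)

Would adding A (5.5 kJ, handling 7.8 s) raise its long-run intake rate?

Current rate: (0.018×7.4 + 0.15×6.6)/(1 + 0.018×7.4 + 0.15×5.8) = 0.5607 kJ/s.
Profitability of A: 5.5/7.8 = 0.7051 kJ/s.
Since 0.7051 > R, including A increases the long-run rate.

Yes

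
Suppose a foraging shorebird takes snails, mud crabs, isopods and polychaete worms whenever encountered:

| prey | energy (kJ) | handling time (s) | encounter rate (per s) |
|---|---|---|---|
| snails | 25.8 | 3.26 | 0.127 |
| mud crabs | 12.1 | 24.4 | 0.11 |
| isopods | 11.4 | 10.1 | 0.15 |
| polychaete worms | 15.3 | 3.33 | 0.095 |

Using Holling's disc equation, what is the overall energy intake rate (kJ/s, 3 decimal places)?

1.311 kJ/s

R = Σλ_iE_i / (1 + Σλ_ih_i)
Numerator: 0.127×25.8 + 0.11×12.1 + 0.15×11.4 + 0.095×15.3 = 7.771
Denominator: 1 + 0.127×3.26 + 0.11×24.4 + 0.15×10.1 + 0.095×3.33 = 5.929
R = 7.771/5.929 = 1.311 kJ/s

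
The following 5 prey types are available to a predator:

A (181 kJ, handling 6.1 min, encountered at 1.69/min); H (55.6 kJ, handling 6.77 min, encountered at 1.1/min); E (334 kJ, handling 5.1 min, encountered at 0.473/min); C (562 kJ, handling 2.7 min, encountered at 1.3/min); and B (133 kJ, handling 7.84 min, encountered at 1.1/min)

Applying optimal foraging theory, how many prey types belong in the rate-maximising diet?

1

Rank by E/h (kJ/min): C 208, E 65.5, A 29.7, B 17, H 8.21. Include each in turn until the next type's E/h falls below the running intake rate.
Rate on top 1: 162. E: 65.5 < 162 → exclude; stop.
Optimal diet: C — 1 of 5 types.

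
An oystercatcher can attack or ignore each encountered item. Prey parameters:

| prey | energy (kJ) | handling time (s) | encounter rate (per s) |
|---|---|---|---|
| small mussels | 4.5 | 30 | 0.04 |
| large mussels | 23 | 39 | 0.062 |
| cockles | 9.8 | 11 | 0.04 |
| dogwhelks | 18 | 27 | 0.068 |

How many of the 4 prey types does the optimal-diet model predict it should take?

Rank by E/h (kJ/s): cockles 0.891, dogwhelks 0.667, large mussels 0.59, small mussels 0.15. Include each in turn until the next type's E/h falls below the running intake rate.
Rate on top 1: 0.2722. dogwhelks: 0.667 > 0.2722 → include.
Rate on top 2: 0.4933. large mussels: 0.59 > 0.4933 → include.
Rate on top 3: 0.5342. small mussels: 0.15 < 0.5342 → exclude; stop.
Optimal diet: cockles, dogwhelks, large mussels — 3 of 4 types.

3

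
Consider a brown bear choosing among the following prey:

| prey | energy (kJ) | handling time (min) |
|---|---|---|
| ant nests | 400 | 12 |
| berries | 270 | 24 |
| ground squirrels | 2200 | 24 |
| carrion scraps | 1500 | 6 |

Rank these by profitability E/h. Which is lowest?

berries

Profitability E/h (kJ/min): ant nests = 400/12 = 33.3, berries = 270/24 = 11.2, ground squirrels = 2200/24 = 91.7, carrion scraps = 1500/6 = 250.
Ranked: carrion scraps > ground squirrels > ant nests > berries.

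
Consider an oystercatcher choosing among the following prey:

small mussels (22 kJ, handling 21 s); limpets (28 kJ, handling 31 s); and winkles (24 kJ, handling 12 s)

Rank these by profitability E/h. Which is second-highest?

Profitability E/h (kJ/s): small mussels = 22/21 = 1.05, limpets = 28/31 = 0.903, winkles = 24/12 = 2.
Ranked: winkles > small mussels > limpets.

small mussels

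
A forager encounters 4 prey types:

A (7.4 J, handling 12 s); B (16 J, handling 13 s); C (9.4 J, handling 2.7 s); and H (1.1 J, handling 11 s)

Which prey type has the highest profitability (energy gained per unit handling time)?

C

Profitability E/h (J/s): A = 7.4/12 = 0.617, B = 16/13 = 1.23, C = 9.4/2.7 = 3.48, H = 1.1/11 = 0.1.
Ranked: C > B > A > H.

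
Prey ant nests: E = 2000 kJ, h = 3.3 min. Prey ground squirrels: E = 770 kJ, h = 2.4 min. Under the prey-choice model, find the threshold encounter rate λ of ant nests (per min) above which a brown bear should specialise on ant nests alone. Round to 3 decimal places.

0.341 per min

The zero-one rule: include ground squirrels iff E₂/h₂ > λE₁/(1+λh₁). Equality gives the switch point.
λE₁h₂ = E₂ + λE₂h₁ ⇒ λ = E₂/(E₁h₂ − E₂h₁) = 770/(4800 − 2541) = 0.3409 per min.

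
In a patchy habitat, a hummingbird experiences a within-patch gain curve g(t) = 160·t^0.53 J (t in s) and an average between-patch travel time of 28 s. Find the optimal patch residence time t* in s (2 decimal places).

31.57 s

By the marginal value theorem, leave when the instantaneous gain rate g'(t) equals the habitat-wide average g(t)/(T + t).
g'(t) = 0.53·160·t^-0.47. Setting 0.53·160·t^-0.47 = 160·t^0.53/(28+t) gives 0.53(28+t) = t, so 0.47·t = 0.53×28.
t* = 0.53×28/0.47 = 31.57 s.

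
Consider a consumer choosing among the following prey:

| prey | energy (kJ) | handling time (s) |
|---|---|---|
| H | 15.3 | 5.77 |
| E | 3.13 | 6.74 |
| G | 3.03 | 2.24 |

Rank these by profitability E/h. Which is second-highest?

In descending order of E/h:
H: 15.3/5.77 = 2.65 kJ/s
G: 3.03/2.24 = 1.35 kJ/s
E: 3.13/6.74 = 0.464 kJ/s

G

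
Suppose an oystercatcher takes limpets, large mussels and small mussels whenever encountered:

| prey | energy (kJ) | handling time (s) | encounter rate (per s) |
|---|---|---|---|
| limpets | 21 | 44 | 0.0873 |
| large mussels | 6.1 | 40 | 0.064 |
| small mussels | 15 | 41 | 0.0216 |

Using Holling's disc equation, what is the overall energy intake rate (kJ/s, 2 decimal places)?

R = Σλ_iE_i / (1 + Σλ_ih_i)
Numerator: 0.0873×21 + 0.064×6.1 + 0.0216×15 = 2.548
Denominator: 1 + 0.0873×44 + 0.064×40 + 0.0216×41 = 8.287
R = 2.548/8.287 = 0.3074 kJ/s

0.31 kJ/s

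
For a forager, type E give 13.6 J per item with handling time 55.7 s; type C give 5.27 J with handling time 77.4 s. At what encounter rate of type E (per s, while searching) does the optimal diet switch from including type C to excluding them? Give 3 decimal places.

The zero-one rule: include type C iff E₂/h₂ > λE₁/(1+λh₁). Equality gives the switch point.
λE₁h₂ = E₂ + λE₂h₁ ⇒ λ = E₂/(E₁h₂ − E₂h₁) = 5.27/(1053 − 293.5) = 0.006942 per s.

0.007 per s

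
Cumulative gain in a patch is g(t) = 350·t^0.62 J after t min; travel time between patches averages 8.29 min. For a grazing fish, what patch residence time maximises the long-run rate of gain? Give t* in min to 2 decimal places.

13.53 min

Optimal t* satisfies g'(t*) = g(t*)/(T + t*).
g'(t) = 0.62·350·t^-0.38. Setting 0.62·350·t^-0.38 = 350·t^0.62/(8.29+t) gives 0.62(8.29+t) = t, so 0.38·t = 0.62×8.29.
t* = 0.62×8.29/0.38 = 13.53 min.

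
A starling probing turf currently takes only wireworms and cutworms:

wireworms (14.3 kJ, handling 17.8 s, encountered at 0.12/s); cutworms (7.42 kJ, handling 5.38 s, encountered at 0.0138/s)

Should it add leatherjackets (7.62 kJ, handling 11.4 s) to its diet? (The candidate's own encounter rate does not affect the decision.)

Intake rate on the current diet: R = (0.12×14.3 + 0.0138×7.42) / (1 + 0.12×17.8 + 0.0138×5.38) = 1.818/3.21 = 0.5664 kJ/s.
leatherjackets: E/h = 7.62/11.4 = 0.6684 kJ/s.
0.6684 > 0.5664, so adding leatherjackets raises the average — include it.

Yes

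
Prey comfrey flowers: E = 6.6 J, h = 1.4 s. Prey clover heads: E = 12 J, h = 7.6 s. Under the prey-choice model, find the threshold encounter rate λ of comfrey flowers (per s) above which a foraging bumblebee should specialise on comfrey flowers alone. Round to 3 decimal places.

0.360 per s

At the threshold, the rate on comfrey flowers alone equals the profitability of clover heads: λ·6.6/(1 + λ·1.4) = 12/7.6 = 1.579.
Rearranging, λ(6.6 − 1.579×1.4) = 1.579, so λ = 1.579/4.389 = 0.3597 per s.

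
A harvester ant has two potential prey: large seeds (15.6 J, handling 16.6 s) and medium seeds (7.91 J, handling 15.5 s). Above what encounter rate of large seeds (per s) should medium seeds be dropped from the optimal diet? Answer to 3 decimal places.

At the threshold, the rate on large seeds alone equals the profitability of medium seeds: λ·15.6/(1 + λ·16.6) = 7.91/15.5 = 0.5103.
Rearranging, λ(15.6 − 0.5103×16.6) = 0.5103, so λ = 0.5103/7.129 = 0.07159 per s.

0.072 per s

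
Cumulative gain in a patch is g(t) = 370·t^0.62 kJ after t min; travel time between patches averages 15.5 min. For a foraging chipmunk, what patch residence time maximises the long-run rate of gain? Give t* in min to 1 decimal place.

By the marginal value theorem, leave when the instantaneous gain rate g'(t) equals the habitat-wide average g(t)/(T + t).
g'(t) = 0.62·370·t^-0.38. Setting 0.62·370·t^-0.38 = 370·t^0.62/(15.5+t) gives 0.62(15.5+t) = t, so 0.38·t = 0.62×15.5.
t* = 0.62×15.5/0.38 = 25.29 min.

25.3 min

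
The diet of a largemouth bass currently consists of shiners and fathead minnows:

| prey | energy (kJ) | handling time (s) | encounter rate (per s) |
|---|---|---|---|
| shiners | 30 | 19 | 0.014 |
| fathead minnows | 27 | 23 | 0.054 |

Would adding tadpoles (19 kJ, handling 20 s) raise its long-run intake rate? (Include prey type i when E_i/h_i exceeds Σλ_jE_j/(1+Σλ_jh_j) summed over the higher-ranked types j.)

Yes

On shiners and fathead minnows alone, R = ΣλE/(1+Σλh) = 1.878/2.508 = 0.7488 kJ/s.
Profitability of tadpoles: 19/20 = 0.95 kJ/s.
Since 0.95 > R, including tadpoles increases the long-run rate.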